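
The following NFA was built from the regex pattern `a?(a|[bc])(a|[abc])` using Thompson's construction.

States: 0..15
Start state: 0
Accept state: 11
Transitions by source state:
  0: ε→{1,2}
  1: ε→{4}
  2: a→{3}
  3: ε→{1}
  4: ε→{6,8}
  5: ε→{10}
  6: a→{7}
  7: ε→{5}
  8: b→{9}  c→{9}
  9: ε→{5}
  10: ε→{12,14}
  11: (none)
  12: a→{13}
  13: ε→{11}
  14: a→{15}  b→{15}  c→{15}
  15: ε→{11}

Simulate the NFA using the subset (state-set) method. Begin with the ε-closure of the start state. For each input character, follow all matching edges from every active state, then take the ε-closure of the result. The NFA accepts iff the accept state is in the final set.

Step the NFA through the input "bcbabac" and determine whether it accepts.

Answer: REJECT

Trace:
S₀ = ε-closure({0}) = {0,1,2,4,6,8}
'b' @ 1: {5,9,10,12,14}
'c' @ 2: {11,15}  (accept∈set)
'b' @ 3: {}  — no active states
rest 'abac' ignored (set empty)
after full input: {}  (accept=11 not in)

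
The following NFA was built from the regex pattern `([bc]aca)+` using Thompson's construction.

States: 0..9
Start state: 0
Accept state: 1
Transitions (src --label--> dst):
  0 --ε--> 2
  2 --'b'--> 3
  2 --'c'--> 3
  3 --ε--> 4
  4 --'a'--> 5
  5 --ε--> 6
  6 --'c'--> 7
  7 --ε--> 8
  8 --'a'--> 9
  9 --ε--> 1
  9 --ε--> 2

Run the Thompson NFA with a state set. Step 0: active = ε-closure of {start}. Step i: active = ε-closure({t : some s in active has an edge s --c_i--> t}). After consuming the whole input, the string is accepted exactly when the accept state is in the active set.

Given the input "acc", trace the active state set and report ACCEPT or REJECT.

start: ε-closure({0}) = {0,2}
'a' @ 1: {}  — state set empty
rest 'cc' ignored (set empty)
after full input: {}  (accept=1 not in)

Answer: REJECT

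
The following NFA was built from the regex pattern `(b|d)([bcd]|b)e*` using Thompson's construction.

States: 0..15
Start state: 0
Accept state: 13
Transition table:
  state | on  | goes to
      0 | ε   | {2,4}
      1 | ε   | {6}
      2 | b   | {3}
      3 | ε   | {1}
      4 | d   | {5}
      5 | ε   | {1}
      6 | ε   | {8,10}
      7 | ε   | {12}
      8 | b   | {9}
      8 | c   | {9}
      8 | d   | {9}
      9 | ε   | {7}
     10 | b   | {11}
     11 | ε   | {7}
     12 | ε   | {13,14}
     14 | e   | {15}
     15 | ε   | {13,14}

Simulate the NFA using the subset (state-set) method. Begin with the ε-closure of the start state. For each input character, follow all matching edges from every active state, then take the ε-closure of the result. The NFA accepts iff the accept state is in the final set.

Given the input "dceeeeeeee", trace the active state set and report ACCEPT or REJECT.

start: ε-closure({0}) = {0,2,4}
'd' @ 1: {1,5,6,8,10}
'c' @ 2: {7,9,12,13,14}  (accept∈set)
'e' @ 3: {13,14,15}  (accept∈set)
'e' @ 4: {13,14,15}  (accept∈set)
'e' @ 5: {13,14,15}  (accept∈set)
'e' @ 6: {13,14,15}  (accept∈set)
'e' @ 7: {13,14,15}  (accept∈set)
'e' @ 8: {13,14,15}  (accept∈set)
'e' @ 9: {13,14,15}  (accept∈set)
'e' @ 10: {13,14,15}  (accept∈set)
after full input: {13,14,15}  (accept=13 in)

Answer: ACCEPT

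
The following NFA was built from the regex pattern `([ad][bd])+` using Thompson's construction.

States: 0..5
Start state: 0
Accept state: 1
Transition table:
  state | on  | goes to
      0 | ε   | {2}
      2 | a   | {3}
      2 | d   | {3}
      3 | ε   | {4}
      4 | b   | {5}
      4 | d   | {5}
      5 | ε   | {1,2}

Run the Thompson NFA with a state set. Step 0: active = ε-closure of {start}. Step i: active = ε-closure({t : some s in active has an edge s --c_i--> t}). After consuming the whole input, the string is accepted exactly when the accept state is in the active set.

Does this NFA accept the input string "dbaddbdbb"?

S₀ = ε-closure({0}) = {0,2}
'd' @ 1: {3,4}
'b' @ 2: {1,2,5}  ✓accept
'a' @ 3: {3,4}
'd' @ 4: {1,2,5}  ✓accept
'd' @ 5: {3,4}
'b' @ 6: {1,2,5}  ✓accept
'd' @ 7: {3,4}
'b' @ 8: {1,2,5}  ✓accept
'b' @ 9: {}  — dead — no transitions
end set {} — state 1 not in

Answer: REJECT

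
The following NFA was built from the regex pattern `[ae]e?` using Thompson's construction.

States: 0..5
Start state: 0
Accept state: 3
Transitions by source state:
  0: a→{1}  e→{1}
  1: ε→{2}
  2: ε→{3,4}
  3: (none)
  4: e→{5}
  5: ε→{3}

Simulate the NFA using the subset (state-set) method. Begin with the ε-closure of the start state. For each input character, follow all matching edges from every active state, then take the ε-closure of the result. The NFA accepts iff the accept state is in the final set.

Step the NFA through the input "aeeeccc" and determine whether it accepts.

Answer: REJECT

Derivation:
initial (ε-close {0}): {0}
'a' @ 1: {1,2,3,4}  [accepting]
'e' @ 2: {3,5}  [accepting]
'e' @ 3: {}  — no active states
rest 'eccc' ignored (set empty)
end set {} — state 3 not in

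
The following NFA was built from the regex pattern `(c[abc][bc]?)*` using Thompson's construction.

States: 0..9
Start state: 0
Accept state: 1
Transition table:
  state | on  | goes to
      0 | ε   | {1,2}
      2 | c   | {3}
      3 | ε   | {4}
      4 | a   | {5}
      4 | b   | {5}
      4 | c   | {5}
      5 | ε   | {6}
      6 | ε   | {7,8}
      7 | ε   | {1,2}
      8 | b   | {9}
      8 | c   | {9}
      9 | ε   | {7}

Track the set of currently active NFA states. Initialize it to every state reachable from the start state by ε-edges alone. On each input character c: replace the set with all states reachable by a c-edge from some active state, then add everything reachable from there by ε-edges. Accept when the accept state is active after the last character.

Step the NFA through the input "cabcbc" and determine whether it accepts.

S₀ = ε-closure({0}) = {0,1,2}
'c' @ 1: {3,4}
'a' @ 2: {1,2,5,6,7,8}  [accepting]
'b' @ 3: {1,2,7,9}  [accepting]
'c' @ 4: {3,4}
'b' @ 5: {1,2,5,6,7,8}  [accepting]
'c' @ 6: {1,2,3,4,7,9}  [accepting]
after full input: {1,2,3,4,7,9}  (accept=1 in)

Answer: ACCEPT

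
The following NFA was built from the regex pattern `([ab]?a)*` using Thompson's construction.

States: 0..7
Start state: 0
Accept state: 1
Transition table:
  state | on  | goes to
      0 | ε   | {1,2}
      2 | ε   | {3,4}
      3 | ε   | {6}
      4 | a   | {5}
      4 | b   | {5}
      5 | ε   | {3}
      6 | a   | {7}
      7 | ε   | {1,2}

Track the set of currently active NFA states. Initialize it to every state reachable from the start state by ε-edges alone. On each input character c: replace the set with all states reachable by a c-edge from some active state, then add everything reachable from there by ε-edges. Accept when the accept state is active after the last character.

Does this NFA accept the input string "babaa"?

start: ε-closure({0}) = {0,1,2,3,4,6}
'b' @ 1: {3,5,6}
'a' @ 2: {1,2,3,4,6,7}  (accept∈set)
'b' @ 3: {3,5,6}
'a' @ 4: {1,2,3,4,6,7}  (accept∈set)
'a' @ 5: {1,2,3,4,5,6,7}  (accept∈set)
end set {1,2,3,4,5,6,7} — state 1 in

Answer: ACCEPT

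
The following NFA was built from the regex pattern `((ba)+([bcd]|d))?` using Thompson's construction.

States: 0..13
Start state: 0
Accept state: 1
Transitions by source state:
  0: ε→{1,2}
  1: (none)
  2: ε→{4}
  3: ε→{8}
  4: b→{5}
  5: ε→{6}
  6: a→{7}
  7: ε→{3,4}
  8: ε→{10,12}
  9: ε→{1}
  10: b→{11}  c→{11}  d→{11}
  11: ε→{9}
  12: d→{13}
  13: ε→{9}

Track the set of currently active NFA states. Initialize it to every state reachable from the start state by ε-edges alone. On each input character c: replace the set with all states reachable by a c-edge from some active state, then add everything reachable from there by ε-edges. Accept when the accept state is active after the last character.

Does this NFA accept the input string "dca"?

Answer: REJECT

Derivation:
initial (ε-close {0}): {0,1,2,4}
'd' @ 1: {}  — dead — no transitions
rest 'ca' ignored (set empty)
end set {} — state 1 not in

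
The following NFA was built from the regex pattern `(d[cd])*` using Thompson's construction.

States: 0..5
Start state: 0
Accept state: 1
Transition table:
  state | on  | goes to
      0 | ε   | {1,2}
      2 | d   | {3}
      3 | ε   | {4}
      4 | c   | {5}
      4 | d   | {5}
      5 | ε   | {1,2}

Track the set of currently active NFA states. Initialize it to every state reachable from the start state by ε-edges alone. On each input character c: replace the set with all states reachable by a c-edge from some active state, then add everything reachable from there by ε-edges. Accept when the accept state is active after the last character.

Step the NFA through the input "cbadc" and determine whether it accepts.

Answer: REJECT

Derivation:
start: ε-closure({0}) = {0,1,2}
'c' @ 1: {}  — state set empty
rest 'badc' ignored (set empty)
final: {}; accept 1 not in set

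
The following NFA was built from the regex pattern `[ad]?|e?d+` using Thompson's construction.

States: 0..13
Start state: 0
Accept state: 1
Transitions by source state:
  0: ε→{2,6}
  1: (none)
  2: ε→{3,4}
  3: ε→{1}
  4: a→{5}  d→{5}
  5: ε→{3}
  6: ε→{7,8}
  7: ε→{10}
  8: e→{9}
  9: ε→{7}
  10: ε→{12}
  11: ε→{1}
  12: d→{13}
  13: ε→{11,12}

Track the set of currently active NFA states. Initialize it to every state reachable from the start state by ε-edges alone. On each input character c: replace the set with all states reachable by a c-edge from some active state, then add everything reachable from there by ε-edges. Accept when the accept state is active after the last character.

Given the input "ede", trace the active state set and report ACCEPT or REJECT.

Answer: REJECT

Trace:
initial (ε-close {0}): {0,1,2,3,4,6,7,8,10,12}
'e' @ 1: {7,9,10,12}
'd' @ 2: {1,11,12,13}  ✓accept
'e' @ 3: {}  — state set empty
end set {} — state 1 not in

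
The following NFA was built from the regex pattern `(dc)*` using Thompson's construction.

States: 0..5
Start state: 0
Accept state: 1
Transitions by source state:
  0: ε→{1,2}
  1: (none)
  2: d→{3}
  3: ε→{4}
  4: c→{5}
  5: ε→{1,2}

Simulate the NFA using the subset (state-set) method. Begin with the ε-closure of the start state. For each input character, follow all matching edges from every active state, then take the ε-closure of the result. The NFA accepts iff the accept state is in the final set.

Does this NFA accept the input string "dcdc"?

initial (ε-close {0}): {0,1,2}
'd' @ 1: {3,4}
'c' @ 2: {1,2,5}  [accepting]
'd' @ 3: {3,4}
'c' @ 4: {1,2,5}  [accepting]
final: {1,2,5}; accept 1 in set

Answer: ACCEPT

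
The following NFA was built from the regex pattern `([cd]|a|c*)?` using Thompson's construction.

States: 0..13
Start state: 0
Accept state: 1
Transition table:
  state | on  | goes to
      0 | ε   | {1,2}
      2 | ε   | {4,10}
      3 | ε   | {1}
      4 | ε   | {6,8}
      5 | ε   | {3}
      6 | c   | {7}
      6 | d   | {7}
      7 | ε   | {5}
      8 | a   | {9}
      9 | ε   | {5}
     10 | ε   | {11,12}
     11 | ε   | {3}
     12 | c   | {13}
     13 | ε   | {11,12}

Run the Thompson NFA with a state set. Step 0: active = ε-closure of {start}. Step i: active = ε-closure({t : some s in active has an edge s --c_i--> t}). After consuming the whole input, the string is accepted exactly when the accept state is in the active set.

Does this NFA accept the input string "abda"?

start: ε-closure({0}) = {0,1,2,3,4,6,8,10,11,12}
'a' @ 1: {1,3,5,9}  (accept∈set)
'b' @ 2: {}  — dead — no transitions
rest 'da' ignored (set empty)
after full input: {}  (accept=1 not in)

Answer: REJECT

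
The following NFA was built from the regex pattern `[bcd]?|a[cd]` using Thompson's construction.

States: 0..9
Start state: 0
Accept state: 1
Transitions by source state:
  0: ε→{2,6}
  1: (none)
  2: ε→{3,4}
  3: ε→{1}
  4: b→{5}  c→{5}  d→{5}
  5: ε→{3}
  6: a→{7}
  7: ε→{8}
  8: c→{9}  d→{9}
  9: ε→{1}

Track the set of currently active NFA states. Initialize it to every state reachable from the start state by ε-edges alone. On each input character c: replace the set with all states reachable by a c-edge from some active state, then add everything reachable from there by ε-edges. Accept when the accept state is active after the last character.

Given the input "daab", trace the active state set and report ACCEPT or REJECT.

Answer: REJECT

Steps:
start: ε-closure({0}) = {0,1,2,3,4,6}
'd' @ 1: {1,3,5}  [accepting]
'a' @ 2: {}  — no active states
rest 'ab' ignored (set empty)
end set {} — state 1 not in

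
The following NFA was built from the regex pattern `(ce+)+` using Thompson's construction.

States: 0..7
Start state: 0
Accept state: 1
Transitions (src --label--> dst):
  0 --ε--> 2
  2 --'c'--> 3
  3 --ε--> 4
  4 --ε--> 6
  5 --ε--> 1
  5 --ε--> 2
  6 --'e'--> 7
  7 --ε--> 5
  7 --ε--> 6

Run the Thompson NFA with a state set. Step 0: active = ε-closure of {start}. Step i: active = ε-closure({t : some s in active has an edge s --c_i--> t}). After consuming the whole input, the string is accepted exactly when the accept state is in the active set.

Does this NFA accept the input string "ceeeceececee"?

Answer: ACCEPT

Derivation:
S₀ = ε-closure({0}) = {0,2}
'c' @ 1: {3,4,6}
'e' @ 2: {1,2,5,6,7}  (accept∈set)
'e' @ 3: {1,2,5,6,7}  (accept∈set)
'e' @ 4: {1,2,5,6,7}  (accept∈set)
'c' @ 5: {3,4,6}
'e' @ 6: {1,2,5,6,7}  (accept∈set)
'e' @ 7: {1,2,5,6,7}  (accept∈set)
'c' @ 8: {3,4,6}
'e' @ 9: {1,2,5,6,7}  (accept∈set)
'c' @ 10: {3,4,6}
'e' @ 11: {1,2,5,6,7}  (accept∈set)
'e' @ 12: {1,2,5,6,7}  (accept∈set)
after full input: {1,2,5,6,7}  (accept=1 in)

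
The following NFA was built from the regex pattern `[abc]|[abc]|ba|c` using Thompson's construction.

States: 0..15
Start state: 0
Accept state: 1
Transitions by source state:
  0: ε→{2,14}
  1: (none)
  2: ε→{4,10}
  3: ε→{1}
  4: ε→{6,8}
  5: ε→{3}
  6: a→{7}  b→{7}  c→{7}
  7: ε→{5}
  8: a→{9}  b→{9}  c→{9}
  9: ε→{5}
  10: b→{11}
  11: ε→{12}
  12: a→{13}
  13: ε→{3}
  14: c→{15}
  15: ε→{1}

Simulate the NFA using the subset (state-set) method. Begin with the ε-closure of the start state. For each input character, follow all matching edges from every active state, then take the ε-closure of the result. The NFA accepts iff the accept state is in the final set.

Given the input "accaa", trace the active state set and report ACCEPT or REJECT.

Answer: REJECT

Trace:
initial (ε-close {0}): {0,2,4,6,8,10,14}
'a' @ 1: {1,3,5,7,9}  ✓accept
'c' @ 2: {}  — no active states
rest 'caa' ignored (set empty)
final: {}; accept 1 not in set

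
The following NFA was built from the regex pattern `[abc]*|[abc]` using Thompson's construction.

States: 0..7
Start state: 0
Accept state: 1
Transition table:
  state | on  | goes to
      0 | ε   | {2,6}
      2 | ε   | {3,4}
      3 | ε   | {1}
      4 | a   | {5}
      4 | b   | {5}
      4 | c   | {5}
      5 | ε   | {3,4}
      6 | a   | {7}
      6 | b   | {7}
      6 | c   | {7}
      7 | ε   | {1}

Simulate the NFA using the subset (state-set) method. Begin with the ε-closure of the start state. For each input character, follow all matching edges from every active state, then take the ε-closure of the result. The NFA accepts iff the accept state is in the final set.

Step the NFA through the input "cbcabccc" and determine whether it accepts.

S₀ = ε-closure({0}) = {0,1,2,3,4,6}
'c' @ 1: {1,3,4,5,7}  [accepting]
'b' @ 2: {1,3,4,5}  [accepting]
'c' @ 3: {1,3,4,5}  [accepting]
'a' @ 4: {1,3,4,5}  [accepting]
'b' @ 5: {1,3,4,5}  [accepting]
'c' @ 6: {1,3,4,5}  [accepting]
'c' @ 7: {1,3,4,5}  [accepting]
'c' @ 8: {1,3,4,5}  [accepting]
end set {1,3,4,5} — state 1 in

Answer: ACCEPT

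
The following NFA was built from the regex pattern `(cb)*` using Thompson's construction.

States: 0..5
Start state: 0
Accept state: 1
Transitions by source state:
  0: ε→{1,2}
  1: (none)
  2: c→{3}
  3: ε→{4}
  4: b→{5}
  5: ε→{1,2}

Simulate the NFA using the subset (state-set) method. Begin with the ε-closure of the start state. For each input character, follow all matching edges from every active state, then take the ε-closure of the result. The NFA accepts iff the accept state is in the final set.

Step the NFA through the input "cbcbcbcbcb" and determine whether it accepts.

Answer: ACCEPT

Trace:
S₀ = ε-closure({0}) = {0,1,2}
'c' @ 1: {3,4}
'b' @ 2: {1,2,5}  [accepting]
'c' @ 3: {3,4}
'b' @ 4: {1,2,5}  [accepting]
'c' @ 5: {3,4}
'b' @ 6: {1,2,5}  [accepting]
'c' @ 7: {3,4}
'b' @ 8: {1,2,5}  [accepting]
'c' @ 9: {3,4}
'b' @ 10: {1,2,5}  [accepting]
end set {1,2,5} — state 1 in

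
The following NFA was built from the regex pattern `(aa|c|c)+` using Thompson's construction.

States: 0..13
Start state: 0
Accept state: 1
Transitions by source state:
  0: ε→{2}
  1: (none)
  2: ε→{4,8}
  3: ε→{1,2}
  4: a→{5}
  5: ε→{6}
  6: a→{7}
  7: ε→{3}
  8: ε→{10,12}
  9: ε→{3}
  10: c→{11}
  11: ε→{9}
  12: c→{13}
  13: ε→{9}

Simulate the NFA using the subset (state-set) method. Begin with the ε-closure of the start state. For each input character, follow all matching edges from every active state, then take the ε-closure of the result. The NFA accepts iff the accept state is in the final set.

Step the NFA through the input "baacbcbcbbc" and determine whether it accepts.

Answer: REJECT

Trace:
initial (ε-close {0}): {0,2,4,8,10,12}
'b' @ 1: {}  — dead — no transitions
rest 'aacbcbcbbc' ignored (set empty)
end set {} — state 1 not in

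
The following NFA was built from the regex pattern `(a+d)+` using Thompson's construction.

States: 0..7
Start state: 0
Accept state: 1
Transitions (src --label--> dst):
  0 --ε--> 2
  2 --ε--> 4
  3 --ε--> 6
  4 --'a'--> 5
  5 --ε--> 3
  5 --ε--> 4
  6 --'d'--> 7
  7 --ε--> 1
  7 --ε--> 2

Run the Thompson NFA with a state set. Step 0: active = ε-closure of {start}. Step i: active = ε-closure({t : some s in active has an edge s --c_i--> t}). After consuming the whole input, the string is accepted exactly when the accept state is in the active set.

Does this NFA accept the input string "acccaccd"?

S₀ = ε-closure({0}) = {0,2,4}
'a' @ 1: {3,4,5,6}
'c' @ 2: {}  — no active states
rest 'ccaccd' ignored (set empty)
final: {}; accept 1 not in set

Answer: REJECT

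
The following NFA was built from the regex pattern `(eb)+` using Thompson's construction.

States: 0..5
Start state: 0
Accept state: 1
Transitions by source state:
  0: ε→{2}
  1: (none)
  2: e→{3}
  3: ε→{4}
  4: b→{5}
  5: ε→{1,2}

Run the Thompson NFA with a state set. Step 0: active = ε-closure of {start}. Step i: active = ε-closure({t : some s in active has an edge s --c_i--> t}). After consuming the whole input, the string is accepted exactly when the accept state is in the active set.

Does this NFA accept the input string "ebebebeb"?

S₀ = ε-closure({0}) = {0,2}
'e' @ 1: {3,4}
'b' @ 2: {1,2,5}  ✓accept
'e' @ 3: {3,4}
'b' @ 4: {1,2,5}  ✓accept
'e' @ 5: {3,4}
'b' @ 6: {1,2,5}  ✓accept
'e' @ 7: {3,4}
'b' @ 8: {1,2,5}  ✓accept
end set {1,2,5} — state 1 in

Answer: ACCEPT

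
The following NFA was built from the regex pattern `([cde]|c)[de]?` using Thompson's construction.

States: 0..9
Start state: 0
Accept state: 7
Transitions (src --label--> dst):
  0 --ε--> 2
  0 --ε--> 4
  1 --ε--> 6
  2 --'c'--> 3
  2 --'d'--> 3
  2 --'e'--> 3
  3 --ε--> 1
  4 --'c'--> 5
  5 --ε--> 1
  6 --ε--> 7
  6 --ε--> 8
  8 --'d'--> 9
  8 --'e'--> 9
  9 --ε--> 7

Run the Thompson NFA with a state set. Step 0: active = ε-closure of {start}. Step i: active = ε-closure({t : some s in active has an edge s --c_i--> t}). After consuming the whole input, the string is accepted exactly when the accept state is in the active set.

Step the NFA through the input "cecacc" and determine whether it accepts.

Answer: REJECT

Derivation:
S₀ = ε-closure({0}) = {0,2,4}
'c' @ 1: {1,3,5,6,7,8}  (accept∈set)
'e' @ 2: {7,9}  (accept∈set)
'c' @ 3: {}  — dead — no transitions
rest 'acc' ignored (set empty)
after full input: {}  (accept=7 not in)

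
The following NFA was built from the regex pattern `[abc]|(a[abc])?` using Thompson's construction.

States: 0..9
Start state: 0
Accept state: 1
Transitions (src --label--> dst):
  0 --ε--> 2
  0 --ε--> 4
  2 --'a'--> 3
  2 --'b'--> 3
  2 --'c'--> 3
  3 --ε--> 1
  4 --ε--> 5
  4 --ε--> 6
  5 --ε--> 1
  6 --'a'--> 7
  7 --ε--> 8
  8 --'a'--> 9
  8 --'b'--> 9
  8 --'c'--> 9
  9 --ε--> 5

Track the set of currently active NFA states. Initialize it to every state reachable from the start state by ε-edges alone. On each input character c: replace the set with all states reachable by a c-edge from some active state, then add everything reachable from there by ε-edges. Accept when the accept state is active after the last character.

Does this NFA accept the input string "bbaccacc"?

start: ε-closure({0}) = {0,1,2,4,5,6}
'b' @ 1: {1,3}  (accept∈set)
'b' @ 2: {}  — state set empty
rest 'accacc' ignored (set empty)
final: {}; accept 1 not in set

Answer: REJECT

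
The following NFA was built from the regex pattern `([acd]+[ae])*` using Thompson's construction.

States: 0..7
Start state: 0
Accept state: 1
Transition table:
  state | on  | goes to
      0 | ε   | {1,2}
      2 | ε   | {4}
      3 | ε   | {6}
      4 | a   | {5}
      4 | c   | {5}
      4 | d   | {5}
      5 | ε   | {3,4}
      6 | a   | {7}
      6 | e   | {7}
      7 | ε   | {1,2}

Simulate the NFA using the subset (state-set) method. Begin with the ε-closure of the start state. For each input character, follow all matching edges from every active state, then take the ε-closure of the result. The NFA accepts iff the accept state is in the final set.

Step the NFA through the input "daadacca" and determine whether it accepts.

S₀ = ε-closure({0}) = {0,1,2,4}
'd' @ 1: {3,4,5,6}
'a' @ 2: {1,2,3,4,5,6,7}  (accept∈set)
'a' @ 3: {1,2,3,4,5,6,7}  (accept∈set)
'd' @ 4: {3,4,5,6}
'a' @ 5: {1,2,3,4,5,6,7}  (accept∈set)
'c' @ 6: {3,4,5,6}
'c' @ 7: {3,4,5,6}
'a' @ 8: {1,2,3,4,5,6,7}  (accept∈set)
after full input: {1,2,3,4,5,6,7}  (accept=1 in)

Answer: ACCEPT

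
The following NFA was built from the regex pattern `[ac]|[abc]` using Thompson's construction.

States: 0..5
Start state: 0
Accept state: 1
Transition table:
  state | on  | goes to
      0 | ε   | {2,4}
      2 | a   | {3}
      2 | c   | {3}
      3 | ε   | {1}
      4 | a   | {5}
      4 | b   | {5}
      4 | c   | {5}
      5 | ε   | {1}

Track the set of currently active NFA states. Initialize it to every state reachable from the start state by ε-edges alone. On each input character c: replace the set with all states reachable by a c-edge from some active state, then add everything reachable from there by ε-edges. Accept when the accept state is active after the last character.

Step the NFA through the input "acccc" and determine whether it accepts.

Answer: REJECT

Derivation:
initial (ε-close {0}): {0,2,4}
'a' @ 1: {1,3,5}  ✓accept
'c' @ 2: {}  — dead — no transitions
rest 'ccc' ignored (set empty)
after full input: {}  (accept=1 not in)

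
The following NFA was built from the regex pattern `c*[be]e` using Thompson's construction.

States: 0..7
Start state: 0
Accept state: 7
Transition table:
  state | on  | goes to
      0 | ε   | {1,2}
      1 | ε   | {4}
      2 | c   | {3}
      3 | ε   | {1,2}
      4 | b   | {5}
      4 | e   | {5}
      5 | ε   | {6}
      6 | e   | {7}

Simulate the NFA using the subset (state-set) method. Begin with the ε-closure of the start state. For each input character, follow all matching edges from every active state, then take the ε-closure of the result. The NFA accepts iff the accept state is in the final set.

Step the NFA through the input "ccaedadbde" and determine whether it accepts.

start: ε-closure({0}) = {0,1,2,4}
'c' @ 1: {1,2,3,4}
'c' @ 2: {1,2,3,4}
'a' @ 3: {}  — no active states
rest 'edadbde' ignored (set empty)
after full input: {}  (accept=7 not in)

Answer: REJECT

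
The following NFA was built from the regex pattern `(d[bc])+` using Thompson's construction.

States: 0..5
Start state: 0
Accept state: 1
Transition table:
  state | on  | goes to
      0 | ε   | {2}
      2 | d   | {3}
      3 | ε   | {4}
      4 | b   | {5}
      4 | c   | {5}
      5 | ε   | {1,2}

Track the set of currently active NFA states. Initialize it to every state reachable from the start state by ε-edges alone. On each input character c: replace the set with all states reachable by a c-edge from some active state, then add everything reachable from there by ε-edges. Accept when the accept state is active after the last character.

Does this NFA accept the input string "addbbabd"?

Answer: REJECT

Derivation:
initial (ε-close {0}): {0,2}
'a' @ 1: {}  — no active states
rest 'ddbbabd' ignored (set empty)
end set {} — state 1 not in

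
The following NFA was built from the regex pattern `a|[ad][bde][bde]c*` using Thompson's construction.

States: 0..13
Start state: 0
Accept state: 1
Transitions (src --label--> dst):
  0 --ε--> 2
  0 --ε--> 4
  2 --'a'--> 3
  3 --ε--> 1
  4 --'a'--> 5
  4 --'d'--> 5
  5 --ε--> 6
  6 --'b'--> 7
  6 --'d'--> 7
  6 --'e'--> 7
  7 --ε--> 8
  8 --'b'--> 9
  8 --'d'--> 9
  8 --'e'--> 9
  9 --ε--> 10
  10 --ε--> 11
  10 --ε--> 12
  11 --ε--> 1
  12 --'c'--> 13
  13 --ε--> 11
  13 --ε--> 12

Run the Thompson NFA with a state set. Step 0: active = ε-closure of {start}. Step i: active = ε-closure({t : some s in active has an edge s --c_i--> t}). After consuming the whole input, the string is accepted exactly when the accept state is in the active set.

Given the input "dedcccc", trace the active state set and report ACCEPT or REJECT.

Answer: ACCEPT

Steps:
S₀ = ε-closure({0}) = {0,2,4}
'd' @ 1: {5,6}
'e' @ 2: {7,8}
'd' @ 3: {1,9,10,11,12}  ✓accept
'c' @ 4: {1,11,12,13}  ✓accept
'c' @ 5: {1,11,12,13}  ✓accept
'c' @ 6: {1,11,12,13}  ✓accept
'c' @ 7: {1,11,12,13}  ✓accept
final: {1,11,12,13}; accept 1 in set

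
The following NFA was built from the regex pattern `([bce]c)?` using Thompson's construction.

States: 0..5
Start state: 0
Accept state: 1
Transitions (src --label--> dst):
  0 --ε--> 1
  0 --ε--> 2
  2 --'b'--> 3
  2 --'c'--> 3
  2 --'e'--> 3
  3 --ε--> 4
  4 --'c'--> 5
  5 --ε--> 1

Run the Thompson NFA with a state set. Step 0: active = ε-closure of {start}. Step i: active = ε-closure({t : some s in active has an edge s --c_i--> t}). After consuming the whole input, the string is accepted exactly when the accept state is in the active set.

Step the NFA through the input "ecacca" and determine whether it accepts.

initial (ε-close {0}): {0,1,2}
'e' @ 1: {3,4}
'c' @ 2: {1,5}  (accept∈set)
'a' @ 3: {}  — dead — no transitions
rest 'cca' ignored (set empty)
final: {}; accept 1 not in set

Answer: REJECT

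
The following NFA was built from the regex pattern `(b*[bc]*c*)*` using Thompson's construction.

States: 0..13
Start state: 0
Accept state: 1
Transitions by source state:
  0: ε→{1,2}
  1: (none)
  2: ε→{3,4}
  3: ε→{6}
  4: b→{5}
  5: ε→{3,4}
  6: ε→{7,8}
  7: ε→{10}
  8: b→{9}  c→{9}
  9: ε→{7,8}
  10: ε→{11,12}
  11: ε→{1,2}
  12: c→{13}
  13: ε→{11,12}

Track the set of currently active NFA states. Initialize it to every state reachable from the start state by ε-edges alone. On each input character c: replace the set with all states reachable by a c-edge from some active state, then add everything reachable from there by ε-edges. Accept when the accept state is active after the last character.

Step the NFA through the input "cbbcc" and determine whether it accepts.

Answer: ACCEPT

Steps:
S₀ = ε-closure({0}) = {0,1,2,3,4,6,7,8,10,11,12}
'c' @ 1: {1,2,3,4,6,7,8,9,10,11,12,13}  [accepting]
'b' @ 2: {1,2,3,4,5,6,7,8,9,10,11,12}  [accepting]
'b' @ 3: {1,2,3,4,5,6,7,8,9,10,11,12}  [accepting]
'c' @ 4: {1,2,3,4,6,7,8,9,10,11,12,13}  [accepting]
'c' @ 5: {1,2,3,4,6,7,8,9,10,11,12,13}  [accepting]
end set {1,2,3,4,6,7,8,9,10,11,12,13} — state 1 in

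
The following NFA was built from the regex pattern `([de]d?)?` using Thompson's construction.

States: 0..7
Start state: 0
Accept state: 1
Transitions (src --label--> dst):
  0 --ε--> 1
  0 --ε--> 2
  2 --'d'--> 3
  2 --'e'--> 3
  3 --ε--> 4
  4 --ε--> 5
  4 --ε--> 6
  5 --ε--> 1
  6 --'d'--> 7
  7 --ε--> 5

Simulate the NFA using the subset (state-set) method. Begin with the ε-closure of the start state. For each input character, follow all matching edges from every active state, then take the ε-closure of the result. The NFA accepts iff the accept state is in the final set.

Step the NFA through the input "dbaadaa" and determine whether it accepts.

S₀ = ε-closure({0}) = {0,1,2}
'd' @ 1: {1,3,4,5,6}  [accepting]
'b' @ 2: {}  — dead — no transitions
rest 'aadaa' ignored (set empty)
end set {} — state 1 not in

Answer: REJECT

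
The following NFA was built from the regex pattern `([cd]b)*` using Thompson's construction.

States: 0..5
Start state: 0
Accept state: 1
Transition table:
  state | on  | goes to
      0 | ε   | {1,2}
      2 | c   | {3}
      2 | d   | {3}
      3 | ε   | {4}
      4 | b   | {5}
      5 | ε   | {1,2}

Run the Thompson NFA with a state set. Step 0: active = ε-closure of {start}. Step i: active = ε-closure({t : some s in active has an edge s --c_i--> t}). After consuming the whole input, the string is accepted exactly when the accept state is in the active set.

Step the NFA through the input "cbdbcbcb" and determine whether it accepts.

Answer: ACCEPT

Trace:
initial (ε-close {0}): {0,1,2}
'c' @ 1: {3,4}
'b' @ 2: {1,2,5}  ✓accept
'd' @ 3: {3,4}
'b' @ 4: {1,2,5}  ✓accept
'c' @ 5: {3,4}
'b' @ 6: {1,2,5}  ✓accept
'c' @ 7: {3,4}
'b' @ 8: {1,2,5}  ✓accept
after full input: {1,2,5}  (accept=1 in)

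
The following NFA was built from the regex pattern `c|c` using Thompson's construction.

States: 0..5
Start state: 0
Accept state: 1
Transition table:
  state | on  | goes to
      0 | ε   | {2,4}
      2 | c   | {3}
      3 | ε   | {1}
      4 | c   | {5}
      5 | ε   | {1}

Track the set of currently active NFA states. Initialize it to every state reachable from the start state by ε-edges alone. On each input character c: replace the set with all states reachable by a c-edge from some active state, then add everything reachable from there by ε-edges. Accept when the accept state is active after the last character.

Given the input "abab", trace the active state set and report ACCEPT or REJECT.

start: ε-closure({0}) = {0,2,4}
'a' @ 1: {}  — state set empty
rest 'bab' ignored (set empty)
after full input: {}  (accept=1 not in)

Answer: REJECT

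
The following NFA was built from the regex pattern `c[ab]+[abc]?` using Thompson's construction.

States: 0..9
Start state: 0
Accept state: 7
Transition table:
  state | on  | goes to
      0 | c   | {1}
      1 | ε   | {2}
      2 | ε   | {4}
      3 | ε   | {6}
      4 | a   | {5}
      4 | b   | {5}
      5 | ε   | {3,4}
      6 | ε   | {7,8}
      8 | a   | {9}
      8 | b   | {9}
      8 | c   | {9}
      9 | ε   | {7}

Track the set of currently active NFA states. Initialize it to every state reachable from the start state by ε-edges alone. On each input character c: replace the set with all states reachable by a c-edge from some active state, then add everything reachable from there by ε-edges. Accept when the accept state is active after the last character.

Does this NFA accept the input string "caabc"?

start: ε-closure({0}) = {0}
'c' @ 1: {1,2,4}
'a' @ 2: {3,4,5,6,7,8}  ✓accept
'a' @ 3: {3,4,5,6,7,8,9}  ✓accept
'b' @ 4: {3,4,5,6,7,8,9}  ✓accept
'c' @ 5: {7,9}  ✓accept
after full input: {7,9}  (accept=7 in)

Answer: ACCEPT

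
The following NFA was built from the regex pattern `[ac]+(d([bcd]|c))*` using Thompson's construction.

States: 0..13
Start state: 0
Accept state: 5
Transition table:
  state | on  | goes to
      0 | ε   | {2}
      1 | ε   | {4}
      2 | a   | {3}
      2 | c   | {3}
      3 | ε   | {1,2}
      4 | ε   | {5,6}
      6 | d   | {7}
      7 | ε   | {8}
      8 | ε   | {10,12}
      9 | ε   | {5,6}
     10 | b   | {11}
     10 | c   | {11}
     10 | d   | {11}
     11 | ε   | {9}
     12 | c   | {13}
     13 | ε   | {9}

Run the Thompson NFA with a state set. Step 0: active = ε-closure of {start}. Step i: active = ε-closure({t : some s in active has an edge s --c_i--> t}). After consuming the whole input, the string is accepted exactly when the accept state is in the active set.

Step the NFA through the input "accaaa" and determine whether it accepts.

initial (ε-close {0}): {0,2}
'a' @ 1: {1,2,3,4,5,6}  (accept∈set)
'c' @ 2: {1,2,3,4,5,6}  (accept∈set)
'c' @ 3: {1,2,3,4,5,6}  (accept∈set)
'a' @ 4: {1,2,3,4,5,6}  (accept∈set)
'a' @ 5: {1,2,3,4,5,6}  (accept∈set)
'a' @ 6: {1,2,3,4,5,6}  (accept∈set)
after full input: {1,2,3,4,5,6}  (accept=5 in)

Answer: ACCEPT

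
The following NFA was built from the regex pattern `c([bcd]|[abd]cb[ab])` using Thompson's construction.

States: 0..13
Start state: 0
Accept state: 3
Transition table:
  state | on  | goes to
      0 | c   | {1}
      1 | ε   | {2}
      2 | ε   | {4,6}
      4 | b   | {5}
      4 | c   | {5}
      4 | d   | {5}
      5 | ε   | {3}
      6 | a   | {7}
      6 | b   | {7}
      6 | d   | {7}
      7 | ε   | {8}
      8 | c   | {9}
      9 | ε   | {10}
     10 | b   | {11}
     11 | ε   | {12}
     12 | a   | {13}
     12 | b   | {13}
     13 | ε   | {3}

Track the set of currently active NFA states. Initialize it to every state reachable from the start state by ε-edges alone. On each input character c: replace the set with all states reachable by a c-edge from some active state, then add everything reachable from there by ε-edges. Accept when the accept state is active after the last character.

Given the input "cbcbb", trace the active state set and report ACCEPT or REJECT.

initial (ε-close {0}): {0}
'c' @ 1: {1,2,4,6}
'b' @ 2: {3,5,7,8}  ✓accept
'c' @ 3: {9,10}
'b' @ 4: {11,12}
'b' @ 5: {3,13}  ✓accept
after full input: {3,13}  (accept=3 in)

Answer: ACCEPT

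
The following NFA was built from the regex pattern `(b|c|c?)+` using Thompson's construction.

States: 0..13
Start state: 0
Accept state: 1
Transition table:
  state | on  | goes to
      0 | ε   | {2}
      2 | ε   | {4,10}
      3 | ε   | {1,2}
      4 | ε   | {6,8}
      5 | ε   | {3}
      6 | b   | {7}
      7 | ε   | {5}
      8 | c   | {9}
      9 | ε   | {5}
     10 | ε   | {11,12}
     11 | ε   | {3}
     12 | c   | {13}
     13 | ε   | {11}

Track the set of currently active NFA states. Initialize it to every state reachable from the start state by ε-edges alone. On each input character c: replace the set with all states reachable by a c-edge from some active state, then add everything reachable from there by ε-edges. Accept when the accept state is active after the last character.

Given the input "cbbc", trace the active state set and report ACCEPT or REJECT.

Answer: ACCEPT

Steps:
initial (ε-close {0}): {0,1,2,3,4,6,8,10,11,12}
'c' @ 1: {1,2,3,4,5,6,8,9,10,11,12,13}  (accept∈set)
'b' @ 2: {1,2,3,4,5,6,7,8,10,11,12}  (accept∈set)
'b' @ 3: {1,2,3,4,5,6,7,8,10,11,12}  (accept∈set)
'c' @ 4: {1,2,3,4,5,6,8,9,10,11,12,13}  (accept∈set)
end set {1,2,3,4,5,6,8,9,10,11,12,13} — state 1 in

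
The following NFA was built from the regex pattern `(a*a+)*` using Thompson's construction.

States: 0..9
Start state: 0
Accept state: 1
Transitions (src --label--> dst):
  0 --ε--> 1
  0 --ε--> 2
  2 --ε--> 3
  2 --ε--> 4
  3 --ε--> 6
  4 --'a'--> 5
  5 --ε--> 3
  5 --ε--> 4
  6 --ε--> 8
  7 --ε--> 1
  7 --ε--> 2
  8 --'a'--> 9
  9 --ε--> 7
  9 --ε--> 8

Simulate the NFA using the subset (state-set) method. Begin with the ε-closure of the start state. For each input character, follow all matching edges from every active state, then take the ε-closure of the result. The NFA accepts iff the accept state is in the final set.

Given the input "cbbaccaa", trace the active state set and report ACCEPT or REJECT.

start: ε-closure({0}) = {0,1,2,3,4,6,8}
'c' @ 1: {}  — no active states
rest 'bbaccaa' ignored (set empty)
final: {}; accept 1 not in set

Answer: REJECT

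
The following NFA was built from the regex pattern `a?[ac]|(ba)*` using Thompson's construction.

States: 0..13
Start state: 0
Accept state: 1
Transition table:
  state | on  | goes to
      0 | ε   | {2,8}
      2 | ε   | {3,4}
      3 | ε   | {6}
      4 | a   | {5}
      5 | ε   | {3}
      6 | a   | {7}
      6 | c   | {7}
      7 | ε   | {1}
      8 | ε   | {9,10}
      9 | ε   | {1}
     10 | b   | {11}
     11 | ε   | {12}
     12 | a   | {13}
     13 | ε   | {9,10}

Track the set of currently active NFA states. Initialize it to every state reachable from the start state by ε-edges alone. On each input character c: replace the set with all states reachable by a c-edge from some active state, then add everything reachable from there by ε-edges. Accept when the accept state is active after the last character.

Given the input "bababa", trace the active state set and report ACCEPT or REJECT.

Answer: ACCEPT

Steps:
start: ε-closure({0}) = {0,1,2,3,4,6,8,9,10}
'b' @ 1: {11,12}
'a' @ 2: {1,9,10,13}  (accept∈set)
'b' @ 3: {11,12}
'a' @ 4: {1,9,10,13}  (accept∈set)
'b' @ 5: {11,12}
'a' @ 6: {1,9,10,13}  (accept∈set)
after full input: {1,9,10,13}  (accept=1 in)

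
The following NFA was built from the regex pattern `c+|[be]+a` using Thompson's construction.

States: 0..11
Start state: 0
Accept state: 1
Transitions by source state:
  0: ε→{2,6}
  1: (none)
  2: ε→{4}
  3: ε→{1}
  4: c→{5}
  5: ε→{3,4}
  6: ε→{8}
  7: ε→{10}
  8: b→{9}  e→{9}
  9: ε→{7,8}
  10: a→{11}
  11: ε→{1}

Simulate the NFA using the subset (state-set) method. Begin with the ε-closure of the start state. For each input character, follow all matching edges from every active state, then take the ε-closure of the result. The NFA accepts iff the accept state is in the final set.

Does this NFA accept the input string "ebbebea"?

start: ε-closure({0}) = {0,2,4,6,8}
'e' @ 1: {7,8,9,10}
'b' @ 2: {7,8,9,10}
'b' @ 3: {7,8,9,10}
'e' @ 4: {7,8,9,10}
'b' @ 5: {7,8,9,10}
'e' @ 6: {7,8,9,10}
'a' @ 7: {1,11}  [accepting]
final: {1,11}; accept 1 in set

Answer: ACCEPT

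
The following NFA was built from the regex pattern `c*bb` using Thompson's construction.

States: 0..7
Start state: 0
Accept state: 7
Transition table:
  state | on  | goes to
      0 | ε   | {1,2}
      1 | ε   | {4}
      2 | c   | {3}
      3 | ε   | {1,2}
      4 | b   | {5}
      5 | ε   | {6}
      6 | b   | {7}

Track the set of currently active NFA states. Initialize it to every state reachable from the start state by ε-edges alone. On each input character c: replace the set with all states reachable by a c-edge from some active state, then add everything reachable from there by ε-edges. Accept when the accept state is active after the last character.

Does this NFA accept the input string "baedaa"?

Answer: REJECT

Trace:
initial (ε-close {0}): {0,1,2,4}
'b' @ 1: {5,6}
'a' @ 2: {}  — state set empty
rest 'edaa' ignored (set empty)
after full input: {}  (accept=7 not in)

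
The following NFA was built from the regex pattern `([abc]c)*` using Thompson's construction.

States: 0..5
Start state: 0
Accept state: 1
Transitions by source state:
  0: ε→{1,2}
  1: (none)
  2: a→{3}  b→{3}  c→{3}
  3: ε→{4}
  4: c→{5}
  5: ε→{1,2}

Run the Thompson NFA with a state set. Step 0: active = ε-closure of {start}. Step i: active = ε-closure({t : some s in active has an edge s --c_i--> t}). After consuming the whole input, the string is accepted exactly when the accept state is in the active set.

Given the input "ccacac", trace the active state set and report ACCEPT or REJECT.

Answer: ACCEPT

Trace:
start: ε-closure({0}) = {0,1,2}
'c' @ 1: {3,4}
'c' @ 2: {1,2,5}  (accept∈set)
'a' @ 3: {3,4}
'c' @ 4: {1,2,5}  (accept∈set)
'a' @ 5: {3,4}
'c' @ 6: {1,2,5}  (accept∈set)
final: {1,2,5}; accept 1 in set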